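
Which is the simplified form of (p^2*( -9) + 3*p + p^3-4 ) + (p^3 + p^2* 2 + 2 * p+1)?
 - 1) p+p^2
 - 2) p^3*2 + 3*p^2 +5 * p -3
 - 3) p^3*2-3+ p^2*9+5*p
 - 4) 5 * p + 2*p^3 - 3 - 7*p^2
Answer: 4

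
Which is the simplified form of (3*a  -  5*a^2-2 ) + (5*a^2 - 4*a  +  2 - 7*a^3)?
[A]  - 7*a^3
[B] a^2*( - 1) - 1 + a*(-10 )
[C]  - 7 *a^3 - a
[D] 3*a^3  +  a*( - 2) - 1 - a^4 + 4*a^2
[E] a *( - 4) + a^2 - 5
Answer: C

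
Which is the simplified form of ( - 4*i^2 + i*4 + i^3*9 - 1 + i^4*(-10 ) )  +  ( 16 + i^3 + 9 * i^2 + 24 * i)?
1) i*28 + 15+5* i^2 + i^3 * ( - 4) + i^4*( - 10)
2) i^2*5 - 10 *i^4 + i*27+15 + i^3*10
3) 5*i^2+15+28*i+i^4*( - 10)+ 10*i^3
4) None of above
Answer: 3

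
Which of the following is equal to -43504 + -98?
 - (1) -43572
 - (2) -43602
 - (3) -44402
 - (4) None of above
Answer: 2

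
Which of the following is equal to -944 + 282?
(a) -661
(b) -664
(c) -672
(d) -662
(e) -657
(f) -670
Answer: d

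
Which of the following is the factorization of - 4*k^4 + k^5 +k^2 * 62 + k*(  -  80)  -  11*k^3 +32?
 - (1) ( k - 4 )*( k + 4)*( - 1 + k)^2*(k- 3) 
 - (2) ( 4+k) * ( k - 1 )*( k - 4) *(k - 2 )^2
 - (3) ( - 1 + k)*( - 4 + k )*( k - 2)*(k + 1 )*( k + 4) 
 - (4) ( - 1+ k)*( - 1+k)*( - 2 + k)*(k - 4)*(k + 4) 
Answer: 4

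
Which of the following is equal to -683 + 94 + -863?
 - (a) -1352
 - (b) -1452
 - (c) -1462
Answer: b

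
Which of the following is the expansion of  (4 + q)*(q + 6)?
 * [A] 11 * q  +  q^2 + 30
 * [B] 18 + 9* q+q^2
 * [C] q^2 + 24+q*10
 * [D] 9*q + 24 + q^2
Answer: C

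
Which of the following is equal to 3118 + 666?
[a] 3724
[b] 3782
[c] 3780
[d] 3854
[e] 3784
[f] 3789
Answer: e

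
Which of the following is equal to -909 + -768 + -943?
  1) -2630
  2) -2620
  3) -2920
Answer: 2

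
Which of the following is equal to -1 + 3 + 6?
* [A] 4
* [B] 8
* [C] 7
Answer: B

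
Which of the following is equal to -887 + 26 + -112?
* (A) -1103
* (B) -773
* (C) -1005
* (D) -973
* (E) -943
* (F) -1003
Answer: D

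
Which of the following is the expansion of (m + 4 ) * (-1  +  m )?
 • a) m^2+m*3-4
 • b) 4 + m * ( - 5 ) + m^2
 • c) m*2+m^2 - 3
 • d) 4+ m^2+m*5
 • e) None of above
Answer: a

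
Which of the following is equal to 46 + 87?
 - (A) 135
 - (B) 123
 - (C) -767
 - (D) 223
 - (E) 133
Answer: E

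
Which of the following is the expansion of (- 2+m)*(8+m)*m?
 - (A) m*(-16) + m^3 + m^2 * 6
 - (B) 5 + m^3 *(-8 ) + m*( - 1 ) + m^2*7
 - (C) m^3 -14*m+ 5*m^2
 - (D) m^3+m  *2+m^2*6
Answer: A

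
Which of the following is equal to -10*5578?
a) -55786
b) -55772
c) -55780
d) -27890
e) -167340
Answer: c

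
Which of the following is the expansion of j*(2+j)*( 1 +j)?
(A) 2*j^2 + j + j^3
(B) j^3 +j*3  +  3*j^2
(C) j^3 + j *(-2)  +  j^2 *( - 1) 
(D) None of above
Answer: D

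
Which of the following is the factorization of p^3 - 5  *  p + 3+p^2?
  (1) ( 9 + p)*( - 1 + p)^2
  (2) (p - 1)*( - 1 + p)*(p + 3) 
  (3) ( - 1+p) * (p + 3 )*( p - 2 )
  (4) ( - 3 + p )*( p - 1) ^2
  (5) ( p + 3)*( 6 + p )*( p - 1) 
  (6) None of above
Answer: 2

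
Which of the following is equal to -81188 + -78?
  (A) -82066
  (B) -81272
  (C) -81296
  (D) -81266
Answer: D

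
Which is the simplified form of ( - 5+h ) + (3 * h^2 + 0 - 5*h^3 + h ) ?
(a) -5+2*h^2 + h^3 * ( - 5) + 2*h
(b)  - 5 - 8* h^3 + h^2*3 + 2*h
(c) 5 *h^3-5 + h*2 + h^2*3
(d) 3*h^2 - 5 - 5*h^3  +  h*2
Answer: d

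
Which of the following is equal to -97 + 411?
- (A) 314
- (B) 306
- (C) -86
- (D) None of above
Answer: A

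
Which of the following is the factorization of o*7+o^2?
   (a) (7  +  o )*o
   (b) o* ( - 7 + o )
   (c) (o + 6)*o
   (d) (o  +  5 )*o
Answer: a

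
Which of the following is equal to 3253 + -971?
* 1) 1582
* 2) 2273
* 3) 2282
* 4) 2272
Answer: 3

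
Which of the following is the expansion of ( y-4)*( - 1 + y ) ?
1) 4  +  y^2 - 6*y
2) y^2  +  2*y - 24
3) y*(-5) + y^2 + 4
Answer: 3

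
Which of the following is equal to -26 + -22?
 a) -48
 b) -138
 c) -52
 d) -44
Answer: a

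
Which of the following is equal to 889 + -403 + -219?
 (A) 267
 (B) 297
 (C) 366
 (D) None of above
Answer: A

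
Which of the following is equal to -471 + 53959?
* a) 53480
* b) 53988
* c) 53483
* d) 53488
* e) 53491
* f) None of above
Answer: d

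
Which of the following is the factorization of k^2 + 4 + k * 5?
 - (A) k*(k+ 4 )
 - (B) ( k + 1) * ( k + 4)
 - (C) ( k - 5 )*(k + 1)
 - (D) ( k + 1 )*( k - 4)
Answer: B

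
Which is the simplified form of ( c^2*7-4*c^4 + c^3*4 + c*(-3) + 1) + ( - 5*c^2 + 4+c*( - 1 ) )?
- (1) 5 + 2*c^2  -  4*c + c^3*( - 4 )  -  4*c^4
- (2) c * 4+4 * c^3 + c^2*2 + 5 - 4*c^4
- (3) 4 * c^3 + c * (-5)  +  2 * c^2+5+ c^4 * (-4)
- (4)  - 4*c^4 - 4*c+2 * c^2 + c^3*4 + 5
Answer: 4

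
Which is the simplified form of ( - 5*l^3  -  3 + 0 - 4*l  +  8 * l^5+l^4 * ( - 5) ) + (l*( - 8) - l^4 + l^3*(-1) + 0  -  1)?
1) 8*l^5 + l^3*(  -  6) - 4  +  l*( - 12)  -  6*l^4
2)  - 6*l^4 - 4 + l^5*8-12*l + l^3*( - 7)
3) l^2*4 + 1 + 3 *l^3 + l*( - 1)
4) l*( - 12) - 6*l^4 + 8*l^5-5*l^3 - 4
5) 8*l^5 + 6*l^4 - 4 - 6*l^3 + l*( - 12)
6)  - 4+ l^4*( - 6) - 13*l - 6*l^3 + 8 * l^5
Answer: 1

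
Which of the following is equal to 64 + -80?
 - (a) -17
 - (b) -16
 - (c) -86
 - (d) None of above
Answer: b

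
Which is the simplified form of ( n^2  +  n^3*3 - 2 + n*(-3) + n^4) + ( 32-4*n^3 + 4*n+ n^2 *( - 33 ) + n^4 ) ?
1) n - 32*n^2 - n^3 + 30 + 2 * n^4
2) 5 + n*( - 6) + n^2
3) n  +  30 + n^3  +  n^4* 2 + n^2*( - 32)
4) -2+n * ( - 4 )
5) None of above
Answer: 1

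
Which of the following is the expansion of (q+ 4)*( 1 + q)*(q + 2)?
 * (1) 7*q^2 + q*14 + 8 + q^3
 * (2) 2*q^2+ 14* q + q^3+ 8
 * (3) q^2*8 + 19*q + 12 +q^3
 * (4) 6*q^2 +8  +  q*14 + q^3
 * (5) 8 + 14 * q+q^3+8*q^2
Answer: 1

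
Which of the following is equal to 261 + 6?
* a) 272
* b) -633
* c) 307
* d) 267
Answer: d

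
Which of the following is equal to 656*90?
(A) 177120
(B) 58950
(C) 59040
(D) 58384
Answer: C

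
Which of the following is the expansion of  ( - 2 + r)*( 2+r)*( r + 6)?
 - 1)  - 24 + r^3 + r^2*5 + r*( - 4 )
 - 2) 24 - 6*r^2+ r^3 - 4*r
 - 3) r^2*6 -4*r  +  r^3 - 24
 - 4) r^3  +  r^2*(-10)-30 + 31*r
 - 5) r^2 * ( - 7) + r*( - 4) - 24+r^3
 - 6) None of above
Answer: 3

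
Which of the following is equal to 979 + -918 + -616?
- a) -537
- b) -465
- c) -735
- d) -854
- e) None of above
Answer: e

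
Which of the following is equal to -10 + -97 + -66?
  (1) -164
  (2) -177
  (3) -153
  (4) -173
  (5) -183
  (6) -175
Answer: 4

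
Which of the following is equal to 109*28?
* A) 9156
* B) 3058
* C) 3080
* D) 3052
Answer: D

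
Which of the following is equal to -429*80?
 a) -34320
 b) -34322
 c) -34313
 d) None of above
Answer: a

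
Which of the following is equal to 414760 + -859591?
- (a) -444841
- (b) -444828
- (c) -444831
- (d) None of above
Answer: c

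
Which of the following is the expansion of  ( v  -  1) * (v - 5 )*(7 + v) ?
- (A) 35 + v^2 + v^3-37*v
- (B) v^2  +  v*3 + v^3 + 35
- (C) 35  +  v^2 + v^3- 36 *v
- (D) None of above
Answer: A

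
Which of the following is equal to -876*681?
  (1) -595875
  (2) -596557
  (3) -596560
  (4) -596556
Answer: 4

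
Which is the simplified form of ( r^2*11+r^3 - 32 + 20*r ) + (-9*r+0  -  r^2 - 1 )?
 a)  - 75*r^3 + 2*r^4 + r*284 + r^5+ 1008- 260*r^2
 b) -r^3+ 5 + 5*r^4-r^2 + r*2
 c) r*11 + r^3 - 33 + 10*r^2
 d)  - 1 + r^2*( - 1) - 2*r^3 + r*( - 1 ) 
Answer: c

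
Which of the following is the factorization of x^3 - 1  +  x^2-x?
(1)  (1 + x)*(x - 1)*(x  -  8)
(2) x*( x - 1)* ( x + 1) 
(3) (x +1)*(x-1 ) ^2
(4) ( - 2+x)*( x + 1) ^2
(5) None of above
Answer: 5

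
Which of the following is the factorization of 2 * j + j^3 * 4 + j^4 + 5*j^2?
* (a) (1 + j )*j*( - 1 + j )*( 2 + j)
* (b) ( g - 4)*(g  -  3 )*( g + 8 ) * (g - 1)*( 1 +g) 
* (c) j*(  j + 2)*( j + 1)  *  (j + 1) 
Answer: c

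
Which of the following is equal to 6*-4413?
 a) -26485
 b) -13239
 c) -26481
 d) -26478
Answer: d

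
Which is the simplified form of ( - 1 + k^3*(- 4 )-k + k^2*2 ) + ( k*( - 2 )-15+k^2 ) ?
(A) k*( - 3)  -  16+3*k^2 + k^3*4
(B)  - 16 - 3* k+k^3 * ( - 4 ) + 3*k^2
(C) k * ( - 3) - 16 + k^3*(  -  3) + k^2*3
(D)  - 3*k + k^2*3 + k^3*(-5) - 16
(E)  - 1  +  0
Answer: B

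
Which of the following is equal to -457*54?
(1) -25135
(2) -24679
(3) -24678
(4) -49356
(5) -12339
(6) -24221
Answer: 3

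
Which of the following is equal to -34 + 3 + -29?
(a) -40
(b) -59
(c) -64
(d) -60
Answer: d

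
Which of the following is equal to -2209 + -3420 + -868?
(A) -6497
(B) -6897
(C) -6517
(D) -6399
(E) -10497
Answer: A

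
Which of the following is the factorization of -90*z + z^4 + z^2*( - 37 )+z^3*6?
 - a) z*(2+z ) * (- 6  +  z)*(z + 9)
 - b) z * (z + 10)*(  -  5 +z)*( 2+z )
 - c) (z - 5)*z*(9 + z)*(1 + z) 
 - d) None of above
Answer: d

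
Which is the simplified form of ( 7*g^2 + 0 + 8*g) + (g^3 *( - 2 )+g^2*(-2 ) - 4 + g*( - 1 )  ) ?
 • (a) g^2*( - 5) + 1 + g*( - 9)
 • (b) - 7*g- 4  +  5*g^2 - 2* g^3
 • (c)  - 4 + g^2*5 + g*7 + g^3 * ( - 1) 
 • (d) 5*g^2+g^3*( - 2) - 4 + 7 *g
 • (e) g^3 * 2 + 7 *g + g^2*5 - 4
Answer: d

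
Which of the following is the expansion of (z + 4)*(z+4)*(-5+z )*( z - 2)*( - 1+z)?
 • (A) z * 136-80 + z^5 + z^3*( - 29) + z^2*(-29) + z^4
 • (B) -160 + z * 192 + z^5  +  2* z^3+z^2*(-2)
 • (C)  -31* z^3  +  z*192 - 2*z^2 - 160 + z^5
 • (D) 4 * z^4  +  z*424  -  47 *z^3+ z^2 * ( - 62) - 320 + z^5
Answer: C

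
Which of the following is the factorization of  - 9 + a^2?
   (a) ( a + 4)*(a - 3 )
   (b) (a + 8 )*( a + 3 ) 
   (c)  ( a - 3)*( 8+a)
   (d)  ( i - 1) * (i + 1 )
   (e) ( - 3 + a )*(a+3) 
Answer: e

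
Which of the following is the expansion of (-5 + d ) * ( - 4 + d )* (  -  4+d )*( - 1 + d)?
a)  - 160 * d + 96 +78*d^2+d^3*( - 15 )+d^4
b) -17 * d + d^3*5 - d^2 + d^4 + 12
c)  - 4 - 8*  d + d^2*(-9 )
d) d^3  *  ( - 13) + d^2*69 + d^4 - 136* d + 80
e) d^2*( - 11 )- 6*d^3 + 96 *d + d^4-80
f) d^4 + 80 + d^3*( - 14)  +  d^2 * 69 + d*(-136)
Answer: f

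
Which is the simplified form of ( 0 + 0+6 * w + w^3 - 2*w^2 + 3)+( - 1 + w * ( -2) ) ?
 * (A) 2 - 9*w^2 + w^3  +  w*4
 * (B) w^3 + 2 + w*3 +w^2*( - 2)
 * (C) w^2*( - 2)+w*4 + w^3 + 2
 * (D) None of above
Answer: C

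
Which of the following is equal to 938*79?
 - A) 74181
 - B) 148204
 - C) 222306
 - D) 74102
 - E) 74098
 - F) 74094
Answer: D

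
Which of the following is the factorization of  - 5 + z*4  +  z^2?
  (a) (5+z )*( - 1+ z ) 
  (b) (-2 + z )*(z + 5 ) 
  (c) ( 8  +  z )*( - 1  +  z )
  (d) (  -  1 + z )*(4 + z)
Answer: a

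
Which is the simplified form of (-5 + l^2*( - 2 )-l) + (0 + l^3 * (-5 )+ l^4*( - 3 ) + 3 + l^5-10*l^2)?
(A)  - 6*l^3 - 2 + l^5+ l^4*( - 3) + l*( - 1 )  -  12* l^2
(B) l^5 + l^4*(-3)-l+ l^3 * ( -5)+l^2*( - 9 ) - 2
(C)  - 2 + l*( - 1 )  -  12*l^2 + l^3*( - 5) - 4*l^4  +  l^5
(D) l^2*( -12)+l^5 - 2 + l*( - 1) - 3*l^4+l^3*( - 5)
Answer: D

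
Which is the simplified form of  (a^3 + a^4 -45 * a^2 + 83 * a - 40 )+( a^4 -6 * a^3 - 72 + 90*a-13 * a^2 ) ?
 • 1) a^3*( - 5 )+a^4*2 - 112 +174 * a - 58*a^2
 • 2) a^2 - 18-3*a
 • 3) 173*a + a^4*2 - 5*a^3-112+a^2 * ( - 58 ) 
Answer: 3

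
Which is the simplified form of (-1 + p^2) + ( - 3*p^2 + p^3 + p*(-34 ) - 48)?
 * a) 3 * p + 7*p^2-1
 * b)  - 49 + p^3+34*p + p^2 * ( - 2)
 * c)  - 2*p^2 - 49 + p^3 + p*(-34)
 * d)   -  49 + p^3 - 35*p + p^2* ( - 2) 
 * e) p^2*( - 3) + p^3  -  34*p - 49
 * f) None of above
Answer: c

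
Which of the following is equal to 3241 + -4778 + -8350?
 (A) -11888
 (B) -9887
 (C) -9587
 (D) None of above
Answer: B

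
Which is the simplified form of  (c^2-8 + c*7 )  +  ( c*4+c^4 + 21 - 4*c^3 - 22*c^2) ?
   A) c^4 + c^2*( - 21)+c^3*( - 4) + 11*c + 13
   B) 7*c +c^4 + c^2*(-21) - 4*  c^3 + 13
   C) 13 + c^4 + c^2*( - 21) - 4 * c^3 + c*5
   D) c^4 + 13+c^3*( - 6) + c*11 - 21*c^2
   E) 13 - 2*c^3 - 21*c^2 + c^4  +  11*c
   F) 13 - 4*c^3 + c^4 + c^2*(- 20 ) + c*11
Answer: A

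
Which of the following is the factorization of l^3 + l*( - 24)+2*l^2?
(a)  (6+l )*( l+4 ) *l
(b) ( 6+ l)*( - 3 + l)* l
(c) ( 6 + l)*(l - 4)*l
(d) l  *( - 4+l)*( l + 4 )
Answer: c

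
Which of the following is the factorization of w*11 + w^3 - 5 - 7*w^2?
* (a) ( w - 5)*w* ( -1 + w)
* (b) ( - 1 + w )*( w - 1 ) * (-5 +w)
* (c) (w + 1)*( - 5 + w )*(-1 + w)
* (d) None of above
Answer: b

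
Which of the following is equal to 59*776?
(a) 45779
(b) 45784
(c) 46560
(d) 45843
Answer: b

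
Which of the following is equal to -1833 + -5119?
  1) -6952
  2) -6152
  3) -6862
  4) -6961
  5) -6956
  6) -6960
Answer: 1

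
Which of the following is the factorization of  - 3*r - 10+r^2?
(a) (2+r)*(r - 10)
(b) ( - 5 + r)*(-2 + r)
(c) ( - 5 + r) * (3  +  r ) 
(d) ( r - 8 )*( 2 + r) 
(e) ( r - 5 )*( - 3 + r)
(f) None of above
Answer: f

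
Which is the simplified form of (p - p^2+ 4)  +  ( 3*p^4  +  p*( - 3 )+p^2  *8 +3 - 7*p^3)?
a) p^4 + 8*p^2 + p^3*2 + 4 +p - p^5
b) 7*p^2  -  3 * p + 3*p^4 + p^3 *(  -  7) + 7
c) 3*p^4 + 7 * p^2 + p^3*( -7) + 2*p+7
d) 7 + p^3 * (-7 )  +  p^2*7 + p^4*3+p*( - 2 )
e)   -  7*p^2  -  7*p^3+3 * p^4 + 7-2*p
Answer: d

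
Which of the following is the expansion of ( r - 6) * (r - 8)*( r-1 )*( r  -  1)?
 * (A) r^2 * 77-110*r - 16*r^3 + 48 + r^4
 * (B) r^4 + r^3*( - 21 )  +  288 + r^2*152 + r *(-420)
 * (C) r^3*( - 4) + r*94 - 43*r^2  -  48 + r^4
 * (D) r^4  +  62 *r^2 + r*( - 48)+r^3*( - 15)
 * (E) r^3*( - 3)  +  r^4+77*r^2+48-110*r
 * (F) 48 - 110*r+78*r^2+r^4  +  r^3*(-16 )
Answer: A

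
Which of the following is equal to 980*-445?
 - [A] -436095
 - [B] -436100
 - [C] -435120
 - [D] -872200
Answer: B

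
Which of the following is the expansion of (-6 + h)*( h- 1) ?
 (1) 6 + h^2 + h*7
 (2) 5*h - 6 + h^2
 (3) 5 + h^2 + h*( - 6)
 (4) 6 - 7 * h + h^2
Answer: 4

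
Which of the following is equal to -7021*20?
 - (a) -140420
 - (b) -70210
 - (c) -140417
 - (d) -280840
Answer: a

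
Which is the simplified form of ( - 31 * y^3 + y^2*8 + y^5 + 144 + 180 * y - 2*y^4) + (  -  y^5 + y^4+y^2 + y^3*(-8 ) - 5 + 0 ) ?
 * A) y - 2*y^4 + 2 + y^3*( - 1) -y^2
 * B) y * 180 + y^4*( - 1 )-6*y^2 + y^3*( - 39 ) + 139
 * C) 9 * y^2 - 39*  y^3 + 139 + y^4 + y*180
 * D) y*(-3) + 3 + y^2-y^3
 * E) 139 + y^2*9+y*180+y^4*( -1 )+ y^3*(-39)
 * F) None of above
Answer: E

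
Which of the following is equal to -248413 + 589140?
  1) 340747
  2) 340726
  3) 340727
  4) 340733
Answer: 3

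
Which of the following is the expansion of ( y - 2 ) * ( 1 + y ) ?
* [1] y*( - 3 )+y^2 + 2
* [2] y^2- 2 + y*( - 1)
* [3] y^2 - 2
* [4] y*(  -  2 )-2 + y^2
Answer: 2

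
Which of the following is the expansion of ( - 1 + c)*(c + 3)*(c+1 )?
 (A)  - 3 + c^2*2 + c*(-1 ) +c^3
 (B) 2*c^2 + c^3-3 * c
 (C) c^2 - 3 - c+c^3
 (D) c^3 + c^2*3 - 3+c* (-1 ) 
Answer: D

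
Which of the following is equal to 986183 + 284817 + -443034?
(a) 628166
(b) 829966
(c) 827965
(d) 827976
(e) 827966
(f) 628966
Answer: e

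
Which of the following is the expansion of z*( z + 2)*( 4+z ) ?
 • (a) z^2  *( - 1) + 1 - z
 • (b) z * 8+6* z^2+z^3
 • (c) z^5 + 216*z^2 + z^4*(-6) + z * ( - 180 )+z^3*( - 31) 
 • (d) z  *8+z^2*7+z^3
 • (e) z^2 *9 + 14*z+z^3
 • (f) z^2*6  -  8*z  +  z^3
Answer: b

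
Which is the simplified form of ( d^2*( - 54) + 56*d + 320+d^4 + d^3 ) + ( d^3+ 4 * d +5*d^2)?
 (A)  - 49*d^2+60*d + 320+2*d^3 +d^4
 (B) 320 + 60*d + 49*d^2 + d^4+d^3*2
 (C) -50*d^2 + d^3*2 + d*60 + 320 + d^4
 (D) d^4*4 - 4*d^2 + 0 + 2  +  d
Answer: A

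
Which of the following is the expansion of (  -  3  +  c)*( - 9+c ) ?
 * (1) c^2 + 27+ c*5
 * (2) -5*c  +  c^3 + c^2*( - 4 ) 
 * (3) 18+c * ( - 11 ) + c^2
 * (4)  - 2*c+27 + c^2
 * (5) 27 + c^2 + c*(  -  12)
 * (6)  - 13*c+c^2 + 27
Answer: 5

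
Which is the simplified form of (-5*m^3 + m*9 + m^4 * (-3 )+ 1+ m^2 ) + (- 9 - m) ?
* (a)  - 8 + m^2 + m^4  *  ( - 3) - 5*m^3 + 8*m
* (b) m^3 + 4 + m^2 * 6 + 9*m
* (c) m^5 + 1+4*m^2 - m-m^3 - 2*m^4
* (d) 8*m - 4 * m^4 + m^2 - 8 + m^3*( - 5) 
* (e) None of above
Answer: a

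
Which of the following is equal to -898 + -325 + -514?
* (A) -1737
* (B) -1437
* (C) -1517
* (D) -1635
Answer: A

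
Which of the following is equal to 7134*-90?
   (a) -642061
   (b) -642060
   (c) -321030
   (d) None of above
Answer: b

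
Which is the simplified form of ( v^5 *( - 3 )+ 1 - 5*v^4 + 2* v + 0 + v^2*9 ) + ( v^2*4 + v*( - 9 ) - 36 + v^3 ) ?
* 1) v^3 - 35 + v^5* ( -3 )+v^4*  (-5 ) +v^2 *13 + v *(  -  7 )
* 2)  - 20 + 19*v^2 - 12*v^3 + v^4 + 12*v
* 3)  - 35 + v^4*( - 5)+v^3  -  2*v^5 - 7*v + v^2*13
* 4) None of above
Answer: 1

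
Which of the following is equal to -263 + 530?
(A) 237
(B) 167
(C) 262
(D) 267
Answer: D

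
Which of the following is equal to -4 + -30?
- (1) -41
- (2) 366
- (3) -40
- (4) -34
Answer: 4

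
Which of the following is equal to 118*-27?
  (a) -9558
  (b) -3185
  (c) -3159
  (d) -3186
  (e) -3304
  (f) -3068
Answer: d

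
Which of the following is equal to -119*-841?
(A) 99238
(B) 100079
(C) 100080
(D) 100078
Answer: B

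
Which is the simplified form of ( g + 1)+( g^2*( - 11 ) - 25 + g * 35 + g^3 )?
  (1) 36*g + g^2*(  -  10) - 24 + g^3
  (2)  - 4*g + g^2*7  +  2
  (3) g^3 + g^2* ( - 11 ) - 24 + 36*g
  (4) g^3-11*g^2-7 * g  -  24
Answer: 3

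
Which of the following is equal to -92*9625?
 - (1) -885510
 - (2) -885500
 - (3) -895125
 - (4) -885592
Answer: 2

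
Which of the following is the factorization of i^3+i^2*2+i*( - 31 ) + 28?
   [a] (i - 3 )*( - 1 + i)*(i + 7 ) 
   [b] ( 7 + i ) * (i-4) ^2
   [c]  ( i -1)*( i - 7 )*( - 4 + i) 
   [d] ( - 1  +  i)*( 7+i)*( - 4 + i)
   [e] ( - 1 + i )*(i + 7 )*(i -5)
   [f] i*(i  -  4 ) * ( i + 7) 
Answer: d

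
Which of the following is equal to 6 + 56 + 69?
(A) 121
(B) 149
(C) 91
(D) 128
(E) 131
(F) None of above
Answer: E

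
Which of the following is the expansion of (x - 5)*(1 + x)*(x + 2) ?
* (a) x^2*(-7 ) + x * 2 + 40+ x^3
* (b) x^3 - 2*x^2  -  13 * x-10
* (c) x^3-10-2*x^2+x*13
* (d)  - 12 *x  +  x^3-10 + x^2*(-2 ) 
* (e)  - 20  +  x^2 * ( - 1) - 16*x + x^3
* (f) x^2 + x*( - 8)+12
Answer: b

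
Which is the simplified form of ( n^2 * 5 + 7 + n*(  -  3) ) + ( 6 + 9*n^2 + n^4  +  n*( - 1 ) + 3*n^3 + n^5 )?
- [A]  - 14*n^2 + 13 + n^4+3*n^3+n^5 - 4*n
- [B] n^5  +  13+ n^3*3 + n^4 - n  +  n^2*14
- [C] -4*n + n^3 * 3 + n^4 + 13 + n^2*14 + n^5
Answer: C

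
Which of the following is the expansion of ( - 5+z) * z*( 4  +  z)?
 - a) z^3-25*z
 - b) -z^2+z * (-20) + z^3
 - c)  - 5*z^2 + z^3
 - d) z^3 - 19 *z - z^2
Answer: b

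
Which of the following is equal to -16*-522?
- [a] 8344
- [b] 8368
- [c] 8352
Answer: c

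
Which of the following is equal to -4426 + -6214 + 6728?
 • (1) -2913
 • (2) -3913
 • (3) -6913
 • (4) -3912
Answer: 4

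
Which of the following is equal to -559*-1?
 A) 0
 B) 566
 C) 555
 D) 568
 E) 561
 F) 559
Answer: F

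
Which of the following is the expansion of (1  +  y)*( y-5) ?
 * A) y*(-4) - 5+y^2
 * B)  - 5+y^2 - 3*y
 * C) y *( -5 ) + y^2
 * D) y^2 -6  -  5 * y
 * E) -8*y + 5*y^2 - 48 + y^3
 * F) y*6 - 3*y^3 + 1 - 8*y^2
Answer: A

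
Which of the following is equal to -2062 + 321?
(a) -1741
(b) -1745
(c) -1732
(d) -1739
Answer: a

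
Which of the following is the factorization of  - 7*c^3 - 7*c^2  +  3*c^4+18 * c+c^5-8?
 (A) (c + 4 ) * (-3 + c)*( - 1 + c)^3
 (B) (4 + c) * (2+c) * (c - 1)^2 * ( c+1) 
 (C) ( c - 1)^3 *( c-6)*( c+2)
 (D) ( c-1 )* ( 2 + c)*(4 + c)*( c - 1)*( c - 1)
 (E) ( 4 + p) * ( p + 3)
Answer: D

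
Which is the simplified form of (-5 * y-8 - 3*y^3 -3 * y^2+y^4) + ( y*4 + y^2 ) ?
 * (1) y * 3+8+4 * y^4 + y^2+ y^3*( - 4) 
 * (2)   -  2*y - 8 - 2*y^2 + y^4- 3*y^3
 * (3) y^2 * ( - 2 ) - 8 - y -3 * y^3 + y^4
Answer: 3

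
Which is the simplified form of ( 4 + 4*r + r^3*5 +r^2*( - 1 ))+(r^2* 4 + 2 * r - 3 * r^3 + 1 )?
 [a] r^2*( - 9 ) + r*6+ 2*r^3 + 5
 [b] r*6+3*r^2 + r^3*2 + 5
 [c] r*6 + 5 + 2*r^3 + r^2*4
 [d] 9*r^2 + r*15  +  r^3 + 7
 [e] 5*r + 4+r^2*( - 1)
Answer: b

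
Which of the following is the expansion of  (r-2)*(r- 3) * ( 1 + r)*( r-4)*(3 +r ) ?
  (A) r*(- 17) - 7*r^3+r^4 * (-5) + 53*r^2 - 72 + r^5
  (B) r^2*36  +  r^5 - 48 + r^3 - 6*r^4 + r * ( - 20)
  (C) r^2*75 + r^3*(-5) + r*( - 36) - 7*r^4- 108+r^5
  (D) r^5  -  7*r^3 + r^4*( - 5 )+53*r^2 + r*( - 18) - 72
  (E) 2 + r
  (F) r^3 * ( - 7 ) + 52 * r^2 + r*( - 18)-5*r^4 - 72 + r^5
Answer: D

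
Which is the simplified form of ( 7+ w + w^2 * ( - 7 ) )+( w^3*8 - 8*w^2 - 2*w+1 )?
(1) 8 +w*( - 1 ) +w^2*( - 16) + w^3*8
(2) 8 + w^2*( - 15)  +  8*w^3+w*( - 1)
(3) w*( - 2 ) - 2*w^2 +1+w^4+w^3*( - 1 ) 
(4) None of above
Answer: 2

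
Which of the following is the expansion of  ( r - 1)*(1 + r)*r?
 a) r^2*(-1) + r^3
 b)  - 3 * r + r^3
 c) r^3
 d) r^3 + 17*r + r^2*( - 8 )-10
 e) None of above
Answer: e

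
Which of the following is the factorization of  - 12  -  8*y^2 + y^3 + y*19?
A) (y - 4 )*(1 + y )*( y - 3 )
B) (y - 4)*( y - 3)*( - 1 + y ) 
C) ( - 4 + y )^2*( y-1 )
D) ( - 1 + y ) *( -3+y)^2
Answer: B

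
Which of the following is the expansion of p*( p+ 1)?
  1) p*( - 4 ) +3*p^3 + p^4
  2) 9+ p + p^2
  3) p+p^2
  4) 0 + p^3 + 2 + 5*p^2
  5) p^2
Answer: 3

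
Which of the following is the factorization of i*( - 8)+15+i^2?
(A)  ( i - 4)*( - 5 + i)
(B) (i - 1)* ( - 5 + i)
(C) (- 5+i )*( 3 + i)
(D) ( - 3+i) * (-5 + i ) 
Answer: D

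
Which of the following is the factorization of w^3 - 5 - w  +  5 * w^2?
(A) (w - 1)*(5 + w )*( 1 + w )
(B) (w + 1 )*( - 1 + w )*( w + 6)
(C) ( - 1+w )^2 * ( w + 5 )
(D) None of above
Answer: A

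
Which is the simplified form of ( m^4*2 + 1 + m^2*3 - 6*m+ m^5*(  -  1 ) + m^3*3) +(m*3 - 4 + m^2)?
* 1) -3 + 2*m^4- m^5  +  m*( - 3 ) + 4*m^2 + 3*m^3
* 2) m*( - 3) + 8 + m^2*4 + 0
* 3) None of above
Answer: 1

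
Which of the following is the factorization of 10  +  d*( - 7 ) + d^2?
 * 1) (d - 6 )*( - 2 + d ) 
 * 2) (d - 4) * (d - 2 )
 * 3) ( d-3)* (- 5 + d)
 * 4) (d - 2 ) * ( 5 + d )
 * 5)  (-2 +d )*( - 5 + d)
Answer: 5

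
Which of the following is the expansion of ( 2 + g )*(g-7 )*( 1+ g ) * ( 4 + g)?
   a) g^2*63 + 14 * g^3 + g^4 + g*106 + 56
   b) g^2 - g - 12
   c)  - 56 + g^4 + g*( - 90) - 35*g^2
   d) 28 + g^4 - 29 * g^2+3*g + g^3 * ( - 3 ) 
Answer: c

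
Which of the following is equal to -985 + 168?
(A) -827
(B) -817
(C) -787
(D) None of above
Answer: B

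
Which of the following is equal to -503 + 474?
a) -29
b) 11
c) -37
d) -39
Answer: a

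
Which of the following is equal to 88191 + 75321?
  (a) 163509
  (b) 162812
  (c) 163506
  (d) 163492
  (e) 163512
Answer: e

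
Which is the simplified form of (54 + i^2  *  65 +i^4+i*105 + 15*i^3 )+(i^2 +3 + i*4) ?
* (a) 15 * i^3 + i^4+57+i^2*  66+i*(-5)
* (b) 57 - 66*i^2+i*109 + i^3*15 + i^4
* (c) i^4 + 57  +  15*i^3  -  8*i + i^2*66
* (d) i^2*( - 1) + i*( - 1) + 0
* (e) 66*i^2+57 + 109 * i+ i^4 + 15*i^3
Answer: e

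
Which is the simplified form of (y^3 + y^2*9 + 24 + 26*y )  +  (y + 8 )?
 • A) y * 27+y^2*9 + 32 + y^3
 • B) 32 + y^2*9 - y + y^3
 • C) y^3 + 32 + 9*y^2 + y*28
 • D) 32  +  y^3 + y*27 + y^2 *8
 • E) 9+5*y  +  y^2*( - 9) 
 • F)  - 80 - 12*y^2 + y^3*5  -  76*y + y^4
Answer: A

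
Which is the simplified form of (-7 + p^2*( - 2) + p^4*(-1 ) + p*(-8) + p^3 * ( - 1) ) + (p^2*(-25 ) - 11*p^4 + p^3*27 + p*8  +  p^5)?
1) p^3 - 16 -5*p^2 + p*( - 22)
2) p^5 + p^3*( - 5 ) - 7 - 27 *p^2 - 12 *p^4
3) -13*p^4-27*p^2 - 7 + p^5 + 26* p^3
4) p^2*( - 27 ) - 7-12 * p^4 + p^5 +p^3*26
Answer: 4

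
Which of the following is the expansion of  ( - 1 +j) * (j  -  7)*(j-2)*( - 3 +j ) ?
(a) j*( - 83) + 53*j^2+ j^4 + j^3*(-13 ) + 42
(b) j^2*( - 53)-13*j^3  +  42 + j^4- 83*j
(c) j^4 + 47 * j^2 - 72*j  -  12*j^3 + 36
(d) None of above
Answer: a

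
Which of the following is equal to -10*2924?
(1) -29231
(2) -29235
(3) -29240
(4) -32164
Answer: 3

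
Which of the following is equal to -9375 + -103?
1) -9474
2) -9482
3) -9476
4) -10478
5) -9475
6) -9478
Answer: 6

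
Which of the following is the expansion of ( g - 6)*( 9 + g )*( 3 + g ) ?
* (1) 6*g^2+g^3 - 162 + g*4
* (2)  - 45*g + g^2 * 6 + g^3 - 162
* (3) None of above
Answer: 2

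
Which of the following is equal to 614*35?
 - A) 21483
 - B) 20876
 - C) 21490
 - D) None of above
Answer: C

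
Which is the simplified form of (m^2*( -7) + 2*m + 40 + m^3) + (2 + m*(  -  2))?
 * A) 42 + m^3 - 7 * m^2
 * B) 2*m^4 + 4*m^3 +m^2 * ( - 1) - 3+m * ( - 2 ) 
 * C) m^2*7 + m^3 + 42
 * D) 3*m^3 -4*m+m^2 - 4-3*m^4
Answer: A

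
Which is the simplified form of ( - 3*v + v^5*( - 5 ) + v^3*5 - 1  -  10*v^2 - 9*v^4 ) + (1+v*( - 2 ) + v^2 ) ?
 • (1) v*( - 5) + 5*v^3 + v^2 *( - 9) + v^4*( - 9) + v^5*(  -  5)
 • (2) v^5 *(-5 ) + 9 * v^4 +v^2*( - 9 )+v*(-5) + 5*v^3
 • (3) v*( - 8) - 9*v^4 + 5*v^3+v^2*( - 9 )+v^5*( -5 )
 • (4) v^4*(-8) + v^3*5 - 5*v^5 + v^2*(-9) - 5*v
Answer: 1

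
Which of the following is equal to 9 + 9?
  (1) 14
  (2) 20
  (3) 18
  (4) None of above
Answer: 3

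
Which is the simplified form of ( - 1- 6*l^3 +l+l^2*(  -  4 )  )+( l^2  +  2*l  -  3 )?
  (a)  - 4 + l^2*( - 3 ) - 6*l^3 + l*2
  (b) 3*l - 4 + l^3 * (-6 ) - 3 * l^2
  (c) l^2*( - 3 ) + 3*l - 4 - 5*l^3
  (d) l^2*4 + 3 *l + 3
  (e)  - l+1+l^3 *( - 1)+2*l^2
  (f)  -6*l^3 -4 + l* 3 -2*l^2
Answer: b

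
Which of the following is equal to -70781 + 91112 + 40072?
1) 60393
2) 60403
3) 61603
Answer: 2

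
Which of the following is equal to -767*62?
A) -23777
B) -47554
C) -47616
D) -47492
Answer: B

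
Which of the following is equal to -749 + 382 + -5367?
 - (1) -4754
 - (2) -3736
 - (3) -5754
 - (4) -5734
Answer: 4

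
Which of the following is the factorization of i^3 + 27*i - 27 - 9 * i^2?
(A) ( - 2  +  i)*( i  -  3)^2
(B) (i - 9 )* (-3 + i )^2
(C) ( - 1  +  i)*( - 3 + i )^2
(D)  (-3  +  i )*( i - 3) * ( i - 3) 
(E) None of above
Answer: D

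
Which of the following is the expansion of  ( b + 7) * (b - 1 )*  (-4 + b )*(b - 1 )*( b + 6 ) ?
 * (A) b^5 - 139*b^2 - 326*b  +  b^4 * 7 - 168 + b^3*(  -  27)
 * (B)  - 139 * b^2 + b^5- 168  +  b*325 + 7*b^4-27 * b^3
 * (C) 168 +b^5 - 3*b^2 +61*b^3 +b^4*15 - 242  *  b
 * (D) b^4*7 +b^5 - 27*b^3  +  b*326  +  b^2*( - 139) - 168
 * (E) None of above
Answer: D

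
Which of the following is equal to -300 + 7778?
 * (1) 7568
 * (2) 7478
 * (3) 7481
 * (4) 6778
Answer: 2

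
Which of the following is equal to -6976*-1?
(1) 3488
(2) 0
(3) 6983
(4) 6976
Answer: 4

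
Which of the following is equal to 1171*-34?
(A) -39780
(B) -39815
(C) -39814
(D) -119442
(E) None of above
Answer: C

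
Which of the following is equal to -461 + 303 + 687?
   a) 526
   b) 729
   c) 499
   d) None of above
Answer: d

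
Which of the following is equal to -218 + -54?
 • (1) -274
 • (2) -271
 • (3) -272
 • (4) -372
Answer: 3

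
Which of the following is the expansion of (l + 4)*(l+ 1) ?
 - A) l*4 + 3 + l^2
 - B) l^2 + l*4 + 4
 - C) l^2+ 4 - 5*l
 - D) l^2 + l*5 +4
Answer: D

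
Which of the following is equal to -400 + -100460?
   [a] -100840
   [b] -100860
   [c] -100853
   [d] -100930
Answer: b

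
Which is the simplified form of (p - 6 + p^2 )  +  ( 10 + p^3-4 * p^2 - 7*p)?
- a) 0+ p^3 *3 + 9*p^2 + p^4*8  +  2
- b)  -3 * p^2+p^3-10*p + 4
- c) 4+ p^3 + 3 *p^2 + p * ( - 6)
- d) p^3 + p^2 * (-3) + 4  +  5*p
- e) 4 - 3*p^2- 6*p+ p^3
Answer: e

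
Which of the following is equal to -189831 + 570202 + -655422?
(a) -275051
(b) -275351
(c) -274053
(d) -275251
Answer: a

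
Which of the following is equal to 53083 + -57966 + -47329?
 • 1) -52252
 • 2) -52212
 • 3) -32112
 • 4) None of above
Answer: 2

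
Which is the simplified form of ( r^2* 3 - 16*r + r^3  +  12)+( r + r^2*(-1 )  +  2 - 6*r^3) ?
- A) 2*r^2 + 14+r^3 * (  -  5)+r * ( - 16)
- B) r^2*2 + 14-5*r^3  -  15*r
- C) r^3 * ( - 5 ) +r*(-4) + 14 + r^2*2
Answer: B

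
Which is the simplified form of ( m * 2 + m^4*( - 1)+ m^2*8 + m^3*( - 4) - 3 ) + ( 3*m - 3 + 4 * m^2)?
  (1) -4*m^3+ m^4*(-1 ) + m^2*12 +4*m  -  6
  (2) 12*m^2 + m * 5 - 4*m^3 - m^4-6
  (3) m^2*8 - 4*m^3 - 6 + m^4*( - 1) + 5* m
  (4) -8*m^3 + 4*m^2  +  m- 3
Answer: 2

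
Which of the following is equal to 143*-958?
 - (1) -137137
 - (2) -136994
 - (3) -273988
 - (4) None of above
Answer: 2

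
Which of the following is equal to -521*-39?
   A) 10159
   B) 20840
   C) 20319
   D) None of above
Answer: C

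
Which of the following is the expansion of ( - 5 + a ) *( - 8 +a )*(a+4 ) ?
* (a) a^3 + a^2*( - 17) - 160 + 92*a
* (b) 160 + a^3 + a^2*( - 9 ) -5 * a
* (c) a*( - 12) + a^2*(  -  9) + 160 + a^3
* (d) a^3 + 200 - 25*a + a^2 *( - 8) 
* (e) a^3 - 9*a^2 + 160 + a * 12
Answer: c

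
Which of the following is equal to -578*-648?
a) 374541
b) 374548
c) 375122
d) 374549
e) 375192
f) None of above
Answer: f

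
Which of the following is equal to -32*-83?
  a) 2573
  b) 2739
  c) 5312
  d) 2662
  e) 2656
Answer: e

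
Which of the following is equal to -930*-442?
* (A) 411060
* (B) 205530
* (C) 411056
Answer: A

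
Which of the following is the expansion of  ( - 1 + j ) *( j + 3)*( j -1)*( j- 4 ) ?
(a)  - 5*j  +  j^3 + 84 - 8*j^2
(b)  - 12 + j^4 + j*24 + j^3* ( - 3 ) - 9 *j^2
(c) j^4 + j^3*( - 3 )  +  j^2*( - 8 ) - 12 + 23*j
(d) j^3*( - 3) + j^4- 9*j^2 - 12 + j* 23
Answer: d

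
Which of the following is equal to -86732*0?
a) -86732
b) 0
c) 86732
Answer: b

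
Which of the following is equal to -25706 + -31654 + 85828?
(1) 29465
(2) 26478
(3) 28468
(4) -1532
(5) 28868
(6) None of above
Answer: 3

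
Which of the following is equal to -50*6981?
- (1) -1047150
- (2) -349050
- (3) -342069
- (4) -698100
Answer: 2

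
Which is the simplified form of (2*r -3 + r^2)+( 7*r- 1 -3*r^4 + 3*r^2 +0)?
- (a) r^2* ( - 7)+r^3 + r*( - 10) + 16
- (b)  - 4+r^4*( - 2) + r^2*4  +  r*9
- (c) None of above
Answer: c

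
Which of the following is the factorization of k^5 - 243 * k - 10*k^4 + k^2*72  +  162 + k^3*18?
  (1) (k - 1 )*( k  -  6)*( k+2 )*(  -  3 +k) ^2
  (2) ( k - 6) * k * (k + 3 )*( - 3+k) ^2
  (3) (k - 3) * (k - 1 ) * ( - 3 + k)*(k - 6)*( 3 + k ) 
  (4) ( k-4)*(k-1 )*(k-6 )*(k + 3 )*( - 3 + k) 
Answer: 3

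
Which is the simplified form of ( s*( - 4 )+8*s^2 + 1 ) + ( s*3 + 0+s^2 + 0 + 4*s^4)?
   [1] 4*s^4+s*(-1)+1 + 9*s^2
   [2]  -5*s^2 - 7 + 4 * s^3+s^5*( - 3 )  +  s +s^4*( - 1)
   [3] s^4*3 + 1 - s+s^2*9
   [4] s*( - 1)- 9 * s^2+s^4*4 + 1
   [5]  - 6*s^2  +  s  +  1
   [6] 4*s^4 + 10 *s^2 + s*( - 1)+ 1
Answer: 1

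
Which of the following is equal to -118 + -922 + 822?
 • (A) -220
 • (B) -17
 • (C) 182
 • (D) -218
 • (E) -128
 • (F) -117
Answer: D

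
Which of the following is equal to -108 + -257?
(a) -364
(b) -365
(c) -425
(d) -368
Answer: b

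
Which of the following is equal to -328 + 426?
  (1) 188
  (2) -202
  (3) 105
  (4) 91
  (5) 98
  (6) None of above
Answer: 5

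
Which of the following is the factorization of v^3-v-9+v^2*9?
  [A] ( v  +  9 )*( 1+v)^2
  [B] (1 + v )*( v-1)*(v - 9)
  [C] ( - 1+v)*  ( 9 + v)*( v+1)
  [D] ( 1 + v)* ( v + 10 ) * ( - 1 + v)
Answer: C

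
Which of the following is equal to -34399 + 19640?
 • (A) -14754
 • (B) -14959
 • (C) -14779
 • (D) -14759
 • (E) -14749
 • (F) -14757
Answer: D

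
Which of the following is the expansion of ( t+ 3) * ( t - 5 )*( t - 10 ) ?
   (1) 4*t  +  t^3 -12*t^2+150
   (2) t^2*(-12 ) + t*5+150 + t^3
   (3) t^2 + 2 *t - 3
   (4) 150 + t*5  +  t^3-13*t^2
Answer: 2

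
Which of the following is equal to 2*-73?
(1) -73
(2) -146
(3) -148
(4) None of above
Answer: 2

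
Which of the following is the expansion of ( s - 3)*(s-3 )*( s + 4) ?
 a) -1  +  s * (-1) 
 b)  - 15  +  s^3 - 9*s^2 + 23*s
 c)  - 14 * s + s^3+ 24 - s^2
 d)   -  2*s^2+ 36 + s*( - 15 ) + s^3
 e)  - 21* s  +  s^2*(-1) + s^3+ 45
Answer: d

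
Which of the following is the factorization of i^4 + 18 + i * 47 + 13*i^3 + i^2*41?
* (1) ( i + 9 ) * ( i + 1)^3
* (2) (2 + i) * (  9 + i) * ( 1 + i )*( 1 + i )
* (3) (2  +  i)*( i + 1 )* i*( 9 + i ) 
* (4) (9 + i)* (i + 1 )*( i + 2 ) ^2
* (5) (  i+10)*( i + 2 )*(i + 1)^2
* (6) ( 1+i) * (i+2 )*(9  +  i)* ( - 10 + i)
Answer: 2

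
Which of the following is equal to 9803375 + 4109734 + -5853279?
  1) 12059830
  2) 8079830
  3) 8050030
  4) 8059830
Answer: 4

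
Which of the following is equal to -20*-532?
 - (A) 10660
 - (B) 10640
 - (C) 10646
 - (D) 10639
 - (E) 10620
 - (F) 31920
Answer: B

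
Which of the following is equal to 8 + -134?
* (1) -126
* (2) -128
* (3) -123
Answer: 1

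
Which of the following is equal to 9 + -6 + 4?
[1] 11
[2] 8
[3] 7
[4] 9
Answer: 3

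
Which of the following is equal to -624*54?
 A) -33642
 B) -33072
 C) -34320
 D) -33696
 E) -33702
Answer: D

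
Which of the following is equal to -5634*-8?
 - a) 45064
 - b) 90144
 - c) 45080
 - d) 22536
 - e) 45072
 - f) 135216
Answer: e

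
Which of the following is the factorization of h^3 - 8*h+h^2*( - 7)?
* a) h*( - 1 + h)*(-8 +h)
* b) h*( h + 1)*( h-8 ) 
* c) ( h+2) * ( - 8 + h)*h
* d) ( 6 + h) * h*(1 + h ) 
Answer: b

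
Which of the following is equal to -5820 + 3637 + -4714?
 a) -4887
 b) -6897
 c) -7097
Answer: b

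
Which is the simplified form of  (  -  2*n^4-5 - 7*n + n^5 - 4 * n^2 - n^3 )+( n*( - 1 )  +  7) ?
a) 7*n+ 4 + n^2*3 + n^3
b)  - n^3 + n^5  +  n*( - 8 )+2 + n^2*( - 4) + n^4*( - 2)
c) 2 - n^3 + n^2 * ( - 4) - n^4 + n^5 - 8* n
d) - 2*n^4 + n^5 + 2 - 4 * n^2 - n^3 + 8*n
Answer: b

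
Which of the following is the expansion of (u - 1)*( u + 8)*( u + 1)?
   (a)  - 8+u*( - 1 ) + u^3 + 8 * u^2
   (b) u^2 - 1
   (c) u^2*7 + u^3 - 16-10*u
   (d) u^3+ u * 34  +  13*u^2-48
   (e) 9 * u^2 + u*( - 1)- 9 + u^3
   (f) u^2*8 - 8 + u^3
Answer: a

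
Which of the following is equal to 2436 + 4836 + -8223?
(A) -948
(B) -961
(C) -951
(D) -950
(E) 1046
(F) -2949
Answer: C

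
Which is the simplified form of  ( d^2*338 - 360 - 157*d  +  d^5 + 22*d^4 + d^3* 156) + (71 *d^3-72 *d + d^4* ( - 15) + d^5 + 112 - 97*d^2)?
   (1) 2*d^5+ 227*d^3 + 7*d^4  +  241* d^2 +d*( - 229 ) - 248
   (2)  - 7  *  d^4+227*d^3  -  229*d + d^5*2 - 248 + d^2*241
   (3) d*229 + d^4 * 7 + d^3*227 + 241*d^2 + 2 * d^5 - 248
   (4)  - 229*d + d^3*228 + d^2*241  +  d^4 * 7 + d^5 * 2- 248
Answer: 1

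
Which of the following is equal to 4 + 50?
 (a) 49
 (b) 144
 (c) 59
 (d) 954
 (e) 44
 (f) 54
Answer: f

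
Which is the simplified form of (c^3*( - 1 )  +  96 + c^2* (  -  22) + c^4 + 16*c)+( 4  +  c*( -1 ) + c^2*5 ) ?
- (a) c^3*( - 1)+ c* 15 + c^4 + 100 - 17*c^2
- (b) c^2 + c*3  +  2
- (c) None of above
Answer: a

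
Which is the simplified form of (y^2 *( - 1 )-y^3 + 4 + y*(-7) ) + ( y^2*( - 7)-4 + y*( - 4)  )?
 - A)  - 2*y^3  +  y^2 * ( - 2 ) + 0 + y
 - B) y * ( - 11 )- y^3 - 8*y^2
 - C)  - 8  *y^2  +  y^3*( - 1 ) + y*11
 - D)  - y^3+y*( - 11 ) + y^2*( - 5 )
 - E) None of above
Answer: B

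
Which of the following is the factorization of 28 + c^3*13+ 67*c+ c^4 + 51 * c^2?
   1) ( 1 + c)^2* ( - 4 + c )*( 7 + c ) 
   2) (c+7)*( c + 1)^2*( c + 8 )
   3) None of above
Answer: 3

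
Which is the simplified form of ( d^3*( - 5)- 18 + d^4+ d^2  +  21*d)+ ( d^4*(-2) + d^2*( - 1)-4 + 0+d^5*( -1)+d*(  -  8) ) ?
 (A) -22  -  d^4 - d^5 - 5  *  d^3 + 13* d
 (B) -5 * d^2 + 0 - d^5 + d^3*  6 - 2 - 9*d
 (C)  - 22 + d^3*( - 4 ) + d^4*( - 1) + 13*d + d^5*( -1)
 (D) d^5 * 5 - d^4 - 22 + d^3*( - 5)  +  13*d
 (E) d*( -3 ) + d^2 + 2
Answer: A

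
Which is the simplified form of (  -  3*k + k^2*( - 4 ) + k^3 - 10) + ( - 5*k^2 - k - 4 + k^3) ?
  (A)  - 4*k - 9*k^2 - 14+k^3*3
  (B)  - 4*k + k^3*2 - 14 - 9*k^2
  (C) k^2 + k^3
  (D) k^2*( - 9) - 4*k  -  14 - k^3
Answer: B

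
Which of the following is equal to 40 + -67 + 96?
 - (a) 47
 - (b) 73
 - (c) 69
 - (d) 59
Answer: c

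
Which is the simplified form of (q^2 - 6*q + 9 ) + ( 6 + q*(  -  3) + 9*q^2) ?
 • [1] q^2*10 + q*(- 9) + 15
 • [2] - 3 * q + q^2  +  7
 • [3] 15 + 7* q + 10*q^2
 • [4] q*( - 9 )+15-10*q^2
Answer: 1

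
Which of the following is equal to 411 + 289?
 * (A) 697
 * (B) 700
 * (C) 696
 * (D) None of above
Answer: B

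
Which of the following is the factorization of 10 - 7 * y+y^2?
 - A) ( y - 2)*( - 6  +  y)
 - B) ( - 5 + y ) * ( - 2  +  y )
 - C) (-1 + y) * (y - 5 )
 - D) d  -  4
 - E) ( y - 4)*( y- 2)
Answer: B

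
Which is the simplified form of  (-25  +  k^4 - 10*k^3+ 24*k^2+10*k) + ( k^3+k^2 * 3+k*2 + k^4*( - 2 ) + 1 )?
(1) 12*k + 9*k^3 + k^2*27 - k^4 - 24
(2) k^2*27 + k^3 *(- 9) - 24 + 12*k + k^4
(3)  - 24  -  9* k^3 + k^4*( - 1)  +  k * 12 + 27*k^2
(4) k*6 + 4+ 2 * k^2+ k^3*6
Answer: 3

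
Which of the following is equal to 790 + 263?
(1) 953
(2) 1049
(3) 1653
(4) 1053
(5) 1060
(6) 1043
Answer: 4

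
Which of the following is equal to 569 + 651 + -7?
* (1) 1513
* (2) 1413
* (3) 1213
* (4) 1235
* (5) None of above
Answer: 3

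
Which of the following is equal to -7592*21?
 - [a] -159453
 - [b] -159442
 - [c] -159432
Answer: c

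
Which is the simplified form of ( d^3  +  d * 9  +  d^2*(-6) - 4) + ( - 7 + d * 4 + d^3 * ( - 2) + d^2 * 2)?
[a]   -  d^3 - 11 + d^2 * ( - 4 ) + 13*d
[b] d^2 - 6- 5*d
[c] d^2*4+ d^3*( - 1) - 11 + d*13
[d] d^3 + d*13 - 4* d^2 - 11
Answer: a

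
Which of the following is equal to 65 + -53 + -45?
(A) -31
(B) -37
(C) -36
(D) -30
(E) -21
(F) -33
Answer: F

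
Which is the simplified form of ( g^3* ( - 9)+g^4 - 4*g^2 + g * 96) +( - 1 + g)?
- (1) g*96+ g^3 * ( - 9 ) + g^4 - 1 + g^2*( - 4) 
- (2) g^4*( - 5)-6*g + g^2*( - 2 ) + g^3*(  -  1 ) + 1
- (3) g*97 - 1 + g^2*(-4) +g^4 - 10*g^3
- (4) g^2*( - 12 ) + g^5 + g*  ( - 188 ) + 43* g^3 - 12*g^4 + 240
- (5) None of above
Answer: 5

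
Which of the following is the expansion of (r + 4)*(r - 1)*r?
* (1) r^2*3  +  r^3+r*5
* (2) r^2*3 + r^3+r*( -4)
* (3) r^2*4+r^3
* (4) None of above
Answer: 2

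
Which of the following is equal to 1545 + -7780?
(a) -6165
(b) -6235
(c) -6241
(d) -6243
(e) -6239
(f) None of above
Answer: b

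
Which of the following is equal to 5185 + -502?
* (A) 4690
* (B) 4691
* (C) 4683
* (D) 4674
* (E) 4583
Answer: C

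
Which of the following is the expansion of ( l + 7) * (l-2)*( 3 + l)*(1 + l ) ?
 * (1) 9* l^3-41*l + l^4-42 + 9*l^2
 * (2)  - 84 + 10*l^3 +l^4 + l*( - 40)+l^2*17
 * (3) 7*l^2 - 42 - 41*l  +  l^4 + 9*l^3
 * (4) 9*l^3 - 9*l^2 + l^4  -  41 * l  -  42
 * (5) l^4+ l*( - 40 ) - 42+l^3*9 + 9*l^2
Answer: 1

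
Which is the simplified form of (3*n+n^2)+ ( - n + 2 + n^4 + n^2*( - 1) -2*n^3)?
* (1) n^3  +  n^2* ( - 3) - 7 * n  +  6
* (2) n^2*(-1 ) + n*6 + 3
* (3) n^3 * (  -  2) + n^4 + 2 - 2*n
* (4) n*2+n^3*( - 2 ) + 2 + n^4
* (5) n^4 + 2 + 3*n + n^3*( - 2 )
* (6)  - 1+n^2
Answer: 4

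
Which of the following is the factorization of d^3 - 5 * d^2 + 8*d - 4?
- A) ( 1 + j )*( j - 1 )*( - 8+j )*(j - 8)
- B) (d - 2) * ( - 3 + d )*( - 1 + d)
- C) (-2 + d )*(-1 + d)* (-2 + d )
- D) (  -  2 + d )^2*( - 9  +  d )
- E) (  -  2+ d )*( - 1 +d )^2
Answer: C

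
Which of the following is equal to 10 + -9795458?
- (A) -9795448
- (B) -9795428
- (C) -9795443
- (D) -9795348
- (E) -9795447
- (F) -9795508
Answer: A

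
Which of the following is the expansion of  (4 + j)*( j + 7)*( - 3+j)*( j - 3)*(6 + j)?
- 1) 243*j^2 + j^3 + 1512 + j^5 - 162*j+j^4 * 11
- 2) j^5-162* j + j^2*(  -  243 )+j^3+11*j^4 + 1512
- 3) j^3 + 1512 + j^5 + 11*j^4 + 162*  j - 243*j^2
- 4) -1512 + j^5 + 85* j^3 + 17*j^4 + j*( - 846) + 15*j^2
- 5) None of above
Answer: 2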